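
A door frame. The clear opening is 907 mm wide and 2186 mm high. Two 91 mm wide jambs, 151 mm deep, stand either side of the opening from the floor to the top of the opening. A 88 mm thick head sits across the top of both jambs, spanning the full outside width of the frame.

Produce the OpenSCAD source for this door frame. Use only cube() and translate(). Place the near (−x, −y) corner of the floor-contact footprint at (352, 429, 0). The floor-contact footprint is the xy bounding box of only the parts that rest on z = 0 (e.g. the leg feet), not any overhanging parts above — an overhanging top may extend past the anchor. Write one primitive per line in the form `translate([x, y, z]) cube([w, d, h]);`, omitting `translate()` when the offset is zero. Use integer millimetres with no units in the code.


translate([352, 429, 0]) cube([91, 151, 2186]);
translate([1350, 429, 0]) cube([91, 151, 2186]);
translate([352, 429, 2186]) cube([1089, 151, 88]);


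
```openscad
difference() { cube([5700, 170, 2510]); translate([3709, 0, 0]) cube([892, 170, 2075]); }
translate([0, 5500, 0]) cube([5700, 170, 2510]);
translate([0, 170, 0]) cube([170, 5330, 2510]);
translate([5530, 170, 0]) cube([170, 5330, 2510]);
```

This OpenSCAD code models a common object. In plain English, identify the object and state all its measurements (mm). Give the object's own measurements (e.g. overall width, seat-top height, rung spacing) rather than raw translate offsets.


A single room: four walls, each 2510 mm tall and 170 mm thick, enclosing an outside footprint 5700×5670 mm (x × y), no floor or roof. The front and back walls (−y and +y sides) run the full x-width; the side walls fit between their inner faces. A door opening 892 mm wide and 2075 mm tall is cut through the front wall from the floor up, its −x edge 3709 mm from the wall's −x end.


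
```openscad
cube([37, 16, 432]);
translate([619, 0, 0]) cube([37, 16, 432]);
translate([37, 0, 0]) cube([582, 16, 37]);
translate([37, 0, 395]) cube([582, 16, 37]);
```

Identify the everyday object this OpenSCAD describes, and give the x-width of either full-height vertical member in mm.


A picture frame. The border width is 37 mm.

Four thin pieces enclosing a rectangular opening — a picture frame. The two full-height stiles are 432 mm tall; the top rail sits at z = 395 and is 37 mm tall, so the border above the opening is 432 − 395 = 37 mm, matching the stile x-width.


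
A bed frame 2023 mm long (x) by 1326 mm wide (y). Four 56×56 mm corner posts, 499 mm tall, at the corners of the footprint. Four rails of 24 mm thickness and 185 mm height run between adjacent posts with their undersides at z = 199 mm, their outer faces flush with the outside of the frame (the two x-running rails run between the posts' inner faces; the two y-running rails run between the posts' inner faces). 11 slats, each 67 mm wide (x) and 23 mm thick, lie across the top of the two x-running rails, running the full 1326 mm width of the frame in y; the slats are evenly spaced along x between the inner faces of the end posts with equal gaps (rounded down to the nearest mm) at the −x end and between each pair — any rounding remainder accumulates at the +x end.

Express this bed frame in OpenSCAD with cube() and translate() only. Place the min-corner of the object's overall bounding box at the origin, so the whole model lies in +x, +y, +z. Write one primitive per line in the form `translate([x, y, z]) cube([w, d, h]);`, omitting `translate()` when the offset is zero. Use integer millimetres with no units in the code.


cube([56, 56, 499]);
translate([0, 1270, 0]) cube([56, 56, 499]);
translate([1967, 0, 0]) cube([56, 56, 499]);
translate([1967, 1270, 0]) cube([56, 56, 499]);
translate([56, 0, 199]) cube([1911, 24, 185]);
translate([56, 1302, 199]) cube([1911, 24, 185]);
translate([0, 56, 199]) cube([24, 1214, 185]);
translate([1999, 56, 199]) cube([24, 1214, 185]);
translate([153, 0, 384]) cube([67, 1326, 23]);
translate([317, 0, 384]) cube([67, 1326, 23]);
translate([481, 0, 384]) cube([67, 1326, 23]);
translate([645, 0, 384]) cube([67, 1326, 23]);
translate([809, 0, 384]) cube([67, 1326, 23]);
translate([973, 0, 384]) cube([67, 1326, 23]);
translate([1137, 0, 384]) cube([67, 1326, 23]);
translate([1301, 0, 384]) cube([67, 1326, 23]);
translate([1465, 0, 384]) cube([67, 1326, 23]);
translate([1629, 0, 384]) cube([67, 1326, 23]);
translate([1793, 0, 384]) cube([67, 1326, 23]);


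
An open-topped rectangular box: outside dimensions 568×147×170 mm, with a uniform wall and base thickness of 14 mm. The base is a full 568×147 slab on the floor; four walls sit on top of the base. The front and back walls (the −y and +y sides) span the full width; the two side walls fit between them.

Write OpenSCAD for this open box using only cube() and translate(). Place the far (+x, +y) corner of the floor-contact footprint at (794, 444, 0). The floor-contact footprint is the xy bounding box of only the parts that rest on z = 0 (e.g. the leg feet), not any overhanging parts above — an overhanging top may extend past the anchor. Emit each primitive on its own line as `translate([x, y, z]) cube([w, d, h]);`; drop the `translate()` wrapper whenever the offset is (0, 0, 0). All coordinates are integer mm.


translate([226, 297, 0]) cube([568, 147, 14]);
translate([226, 297, 14]) cube([568, 14, 156]);
translate([226, 430, 14]) cube([568, 14, 156]);
translate([226, 311, 14]) cube([14, 119, 156]);
translate([780, 311, 14]) cube([14, 119, 156]);


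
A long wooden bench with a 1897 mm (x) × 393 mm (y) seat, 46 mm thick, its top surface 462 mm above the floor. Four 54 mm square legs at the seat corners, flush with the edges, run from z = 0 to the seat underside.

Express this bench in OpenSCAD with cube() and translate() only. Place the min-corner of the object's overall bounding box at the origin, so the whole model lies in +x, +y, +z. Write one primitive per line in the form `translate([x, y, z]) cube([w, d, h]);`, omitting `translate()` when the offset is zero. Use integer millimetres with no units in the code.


translate([0, 0, 416]) cube([1897, 393, 46]);
cube([54, 54, 416]);
translate([0, 339, 0]) cube([54, 54, 416]);
translate([1843, 0, 0]) cube([54, 54, 416]);
translate([1843, 339, 0]) cube([54, 54, 416]);


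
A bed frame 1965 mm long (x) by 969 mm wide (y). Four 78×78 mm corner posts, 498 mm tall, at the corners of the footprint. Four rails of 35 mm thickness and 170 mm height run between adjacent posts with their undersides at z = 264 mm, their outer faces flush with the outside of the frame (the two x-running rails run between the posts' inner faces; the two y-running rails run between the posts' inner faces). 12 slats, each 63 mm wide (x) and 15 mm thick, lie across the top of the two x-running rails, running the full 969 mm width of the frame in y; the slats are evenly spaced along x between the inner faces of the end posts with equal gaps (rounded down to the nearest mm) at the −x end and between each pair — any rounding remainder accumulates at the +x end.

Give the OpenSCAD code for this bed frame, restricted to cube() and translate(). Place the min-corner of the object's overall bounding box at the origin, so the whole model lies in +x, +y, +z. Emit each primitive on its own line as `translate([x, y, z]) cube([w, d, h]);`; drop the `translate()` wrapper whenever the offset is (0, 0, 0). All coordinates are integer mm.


// slat z = rail_z + rail_h = 264 + 170 = 434
// slat gap = ⌊(1809 − 12·63) / 13⌋ = 81
cube([78, 78, 498]);
translate([0, 891, 0]) cube([78, 78, 498]);
translate([1887, 0, 0]) cube([78, 78, 498]);
translate([1887, 891, 0]) cube([78, 78, 498]);
translate([78, 0, 264]) cube([1809, 35, 170]);
translate([78, 934, 264]) cube([1809, 35, 170]);
translate([0, 78, 264]) cube([35, 813, 170]);
translate([1930, 78, 264]) cube([35, 813, 170]);
translate([159, 0, 434]) cube([63, 969, 15]);
translate([303, 0, 434]) cube([63, 969, 15]);
translate([447, 0, 434]) cube([63, 969, 15]);
translate([591, 0, 434]) cube([63, 969, 15]);
translate([735, 0, 434]) cube([63, 969, 15]);
translate([879, 0, 434]) cube([63, 969, 15]);
translate([1023, 0, 434]) cube([63, 969, 15]);
translate([1167, 0, 434]) cube([63, 969, 15]);
translate([1311, 0, 434]) cube([63, 969, 15]);
translate([1455, 0, 434]) cube([63, 969, 15]);
translate([1599, 0, 434]) cube([63, 969, 15]);
translate([1743, 0, 434]) cube([63, 969, 15]);


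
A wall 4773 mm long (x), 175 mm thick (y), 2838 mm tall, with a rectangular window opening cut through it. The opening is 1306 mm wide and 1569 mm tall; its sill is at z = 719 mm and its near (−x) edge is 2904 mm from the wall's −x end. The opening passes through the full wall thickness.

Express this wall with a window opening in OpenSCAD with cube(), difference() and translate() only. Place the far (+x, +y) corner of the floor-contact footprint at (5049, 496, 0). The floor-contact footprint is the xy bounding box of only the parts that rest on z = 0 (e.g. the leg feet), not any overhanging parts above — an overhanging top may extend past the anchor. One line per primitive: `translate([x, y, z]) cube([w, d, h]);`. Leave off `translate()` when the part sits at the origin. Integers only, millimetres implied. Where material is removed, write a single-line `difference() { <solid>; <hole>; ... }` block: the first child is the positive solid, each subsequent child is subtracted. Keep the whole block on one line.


difference() { translate([276, 321, 0]) cube([4773, 175, 2838]); translate([3180, 321, 719]) cube([1306, 175, 1569]); }


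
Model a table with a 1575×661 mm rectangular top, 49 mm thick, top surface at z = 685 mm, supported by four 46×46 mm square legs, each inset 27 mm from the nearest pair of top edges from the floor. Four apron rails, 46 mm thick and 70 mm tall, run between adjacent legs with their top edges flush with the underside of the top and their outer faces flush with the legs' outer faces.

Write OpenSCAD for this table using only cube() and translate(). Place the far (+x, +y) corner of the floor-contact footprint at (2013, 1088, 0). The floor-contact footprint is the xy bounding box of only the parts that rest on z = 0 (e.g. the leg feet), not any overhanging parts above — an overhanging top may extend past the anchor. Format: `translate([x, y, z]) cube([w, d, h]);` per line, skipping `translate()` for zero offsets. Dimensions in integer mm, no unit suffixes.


// leg_h = 685 - 49 = 636
// apron z = 636 - 70 = 566
translate([465, 454, 636]) cube([1575, 661, 49]);
translate([492, 481, 0]) cube([46, 46, 636]);
translate([1967, 481, 0]) cube([46, 46, 636]);
translate([492, 1042, 0]) cube([46, 46, 636]);
translate([1967, 1042, 0]) cube([46, 46, 636]);
translate([538, 481, 566]) cube([1429, 46, 70]);
translate([538, 1042, 566]) cube([1429, 46, 70]);
translate([492, 527, 566]) cube([46, 515, 70]);
translate([1967, 527, 566]) cube([46, 515, 70]);


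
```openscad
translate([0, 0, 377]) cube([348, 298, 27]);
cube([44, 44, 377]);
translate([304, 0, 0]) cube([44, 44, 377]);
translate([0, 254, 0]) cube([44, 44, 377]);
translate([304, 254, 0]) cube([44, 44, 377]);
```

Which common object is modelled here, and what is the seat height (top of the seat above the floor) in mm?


A stool. The seat height is 404 mm.

A 348×298×27 slab at z = 377 on four corner posts — a stool. The seat top is 377 + 27 = 404 mm.


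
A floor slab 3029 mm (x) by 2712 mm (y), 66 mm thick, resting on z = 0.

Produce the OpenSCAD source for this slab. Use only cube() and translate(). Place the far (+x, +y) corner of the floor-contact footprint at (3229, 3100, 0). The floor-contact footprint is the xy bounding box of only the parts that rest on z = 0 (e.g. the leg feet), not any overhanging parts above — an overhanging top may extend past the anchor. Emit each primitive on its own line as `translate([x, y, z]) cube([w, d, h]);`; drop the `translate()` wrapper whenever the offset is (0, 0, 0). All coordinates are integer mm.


translate([200, 388, 0]) cube([3029, 2712, 66]);


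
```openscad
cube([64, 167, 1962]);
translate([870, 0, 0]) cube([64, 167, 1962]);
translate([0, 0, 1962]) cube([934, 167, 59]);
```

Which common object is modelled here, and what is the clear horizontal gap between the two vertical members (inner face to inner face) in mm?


A door frame. The clear opening width is 806 mm.

Two 1962 mm tall posts with a header on top — a door frame. The left jamb is 64 mm wide at x = 0; the right jamb starts at x = 870. The clear opening is 870 − 64 = 806 mm.


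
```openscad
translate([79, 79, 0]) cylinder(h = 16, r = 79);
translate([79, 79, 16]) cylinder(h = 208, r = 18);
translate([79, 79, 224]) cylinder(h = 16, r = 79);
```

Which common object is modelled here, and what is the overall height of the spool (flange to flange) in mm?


A spool. The overall height is 240 mm.

Three coaxial cylinders, large–small–large — a spool. Two 16 mm flanges and a 208 mm core give 16 + 208 + 16 = 240 mm.


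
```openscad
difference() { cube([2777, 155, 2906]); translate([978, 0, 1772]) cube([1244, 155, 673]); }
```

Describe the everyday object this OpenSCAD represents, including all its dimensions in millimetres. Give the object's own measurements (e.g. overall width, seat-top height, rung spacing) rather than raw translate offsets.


A wall 2777 mm long (x), 155 mm thick (y), 2906 mm tall, with a rectangular window opening cut through it. The opening is 1244 mm wide and 673 mm tall; its sill is at z = 1772 mm and its near (−x) edge is 978 mm from the wall's −x end. The opening passes through the full wall thickness.


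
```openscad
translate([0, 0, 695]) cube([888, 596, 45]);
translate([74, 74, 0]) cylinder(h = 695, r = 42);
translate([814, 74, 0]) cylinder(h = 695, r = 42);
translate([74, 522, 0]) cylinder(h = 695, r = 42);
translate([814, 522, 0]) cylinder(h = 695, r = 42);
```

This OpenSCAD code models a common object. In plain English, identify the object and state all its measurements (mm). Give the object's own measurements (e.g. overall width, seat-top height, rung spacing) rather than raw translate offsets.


A table: top 888 mm (x) × 596 mm (y), 45 mm thick, upper face at z = 740 mm, on four round legs of 84 mm diameter, each leg's bounding box inset 32 mm from the nearest pair of top edges from z = 0 to the bottom of the top.


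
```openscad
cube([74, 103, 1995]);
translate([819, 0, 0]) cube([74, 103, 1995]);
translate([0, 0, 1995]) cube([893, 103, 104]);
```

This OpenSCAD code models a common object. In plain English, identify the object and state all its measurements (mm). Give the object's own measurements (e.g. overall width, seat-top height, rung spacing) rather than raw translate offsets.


A door frame. The clear opening is 745 mm wide and 1995 mm high. Two 74 mm wide jambs, 103 mm deep, stand either side of the opening from the floor to the top of the opening. A 104 mm thick head sits across the top of both jambs, spanning the full outside width of the frame.


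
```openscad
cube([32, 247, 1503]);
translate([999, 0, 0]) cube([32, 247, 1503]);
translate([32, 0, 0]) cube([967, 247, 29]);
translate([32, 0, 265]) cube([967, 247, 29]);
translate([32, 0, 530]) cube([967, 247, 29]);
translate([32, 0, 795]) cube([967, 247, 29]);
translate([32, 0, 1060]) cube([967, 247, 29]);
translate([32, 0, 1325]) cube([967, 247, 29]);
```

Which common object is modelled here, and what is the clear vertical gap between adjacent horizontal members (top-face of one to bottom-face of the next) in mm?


A bookshelf. The clear shelf gap is 236 mm.

Two tall side panels with 6 horizontal boards between them — a bookshelf. The first two shelf undersides are at z = 0 and z = 265; with shelf thickness 29, the clear gap is 265 − 0 − 29 = 236 mm.


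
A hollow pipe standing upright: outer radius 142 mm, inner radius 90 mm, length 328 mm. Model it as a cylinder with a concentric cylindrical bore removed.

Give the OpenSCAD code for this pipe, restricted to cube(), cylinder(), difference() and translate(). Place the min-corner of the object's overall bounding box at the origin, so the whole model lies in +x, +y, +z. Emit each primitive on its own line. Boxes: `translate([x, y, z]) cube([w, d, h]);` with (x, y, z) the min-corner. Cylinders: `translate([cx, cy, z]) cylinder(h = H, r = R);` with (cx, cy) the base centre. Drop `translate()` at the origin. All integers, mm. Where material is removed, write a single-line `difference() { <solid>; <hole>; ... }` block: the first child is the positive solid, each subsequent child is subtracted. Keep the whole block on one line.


difference() { translate([142, 142, 0]) cylinder(h = 328, r = 142); translate([142, 142, 0]) cylinder(h = 328, r = 90); }


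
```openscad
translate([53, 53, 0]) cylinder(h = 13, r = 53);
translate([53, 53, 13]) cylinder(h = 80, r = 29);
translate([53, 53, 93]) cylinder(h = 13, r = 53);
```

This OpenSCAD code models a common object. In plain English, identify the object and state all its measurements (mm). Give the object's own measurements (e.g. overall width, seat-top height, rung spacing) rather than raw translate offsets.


A spool: two coaxial disc flanges of radius 53 mm and thickness 13 mm, joined by a core cylinder of radius 29 mm and height 80 mm. The lower flange rests on z = 0 and the three cylinders share a vertical axis.


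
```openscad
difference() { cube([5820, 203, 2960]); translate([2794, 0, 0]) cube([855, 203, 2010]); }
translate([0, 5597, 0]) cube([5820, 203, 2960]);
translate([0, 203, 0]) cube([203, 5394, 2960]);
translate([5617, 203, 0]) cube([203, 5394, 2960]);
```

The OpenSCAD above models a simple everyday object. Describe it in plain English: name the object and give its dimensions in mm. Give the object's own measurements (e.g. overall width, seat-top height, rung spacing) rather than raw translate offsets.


A single room: four walls, each 2960 mm tall and 203 mm thick, enclosing an outside footprint 5820×5800 mm (x × y), no floor or roof. The front and back walls (−y and +y sides) run the full x-width; the side walls fit between their inner faces. A door opening 855 mm wide and 2010 mm tall is cut through the front wall from the floor up, its −x edge 2794 mm from the wall's −x end.


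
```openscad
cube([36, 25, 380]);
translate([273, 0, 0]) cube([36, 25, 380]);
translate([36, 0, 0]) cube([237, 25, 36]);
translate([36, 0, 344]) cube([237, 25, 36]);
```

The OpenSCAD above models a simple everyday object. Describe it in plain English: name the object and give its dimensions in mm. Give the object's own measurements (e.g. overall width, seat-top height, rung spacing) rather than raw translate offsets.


A rectangular picture frame lying in the x–z plane (depth along y). The opening is 237 mm wide (x) by 308 mm tall (z), surrounded by a border 36 mm wide on all four sides. The frame is 25 mm deep and is made of two full-height vertical stiles with two horizontal rails fitted between them.


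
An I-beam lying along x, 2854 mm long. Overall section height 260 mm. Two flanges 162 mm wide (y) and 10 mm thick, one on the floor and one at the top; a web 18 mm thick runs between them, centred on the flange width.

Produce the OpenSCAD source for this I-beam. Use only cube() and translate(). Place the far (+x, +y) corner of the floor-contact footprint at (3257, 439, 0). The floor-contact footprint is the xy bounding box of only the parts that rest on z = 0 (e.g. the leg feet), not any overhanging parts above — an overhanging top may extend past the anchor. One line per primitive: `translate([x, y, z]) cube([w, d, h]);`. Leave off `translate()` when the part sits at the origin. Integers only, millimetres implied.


translate([403, 277, 0]) cube([2854, 162, 10]);
translate([403, 349, 10]) cube([2854, 18, 240]);
translate([403, 277, 250]) cube([2854, 162, 10]);


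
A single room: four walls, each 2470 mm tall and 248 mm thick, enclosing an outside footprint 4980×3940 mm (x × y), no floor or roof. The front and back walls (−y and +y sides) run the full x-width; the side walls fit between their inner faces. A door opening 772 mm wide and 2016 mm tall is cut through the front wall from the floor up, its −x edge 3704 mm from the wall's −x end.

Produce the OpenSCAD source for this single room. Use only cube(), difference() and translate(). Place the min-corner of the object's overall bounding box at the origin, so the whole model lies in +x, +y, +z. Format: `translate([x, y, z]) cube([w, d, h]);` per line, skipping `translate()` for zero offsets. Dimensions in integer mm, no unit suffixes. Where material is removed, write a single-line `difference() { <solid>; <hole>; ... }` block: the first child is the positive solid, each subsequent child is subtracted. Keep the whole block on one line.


difference() { cube([4980, 248, 2470]); translate([3704, 0, 0]) cube([772, 248, 2016]); }
translate([0, 3692, 0]) cube([4980, 248, 2470]);
translate([0, 248, 0]) cube([248, 3444, 2470]);
translate([4732, 248, 0]) cube([248, 3444, 2470]);


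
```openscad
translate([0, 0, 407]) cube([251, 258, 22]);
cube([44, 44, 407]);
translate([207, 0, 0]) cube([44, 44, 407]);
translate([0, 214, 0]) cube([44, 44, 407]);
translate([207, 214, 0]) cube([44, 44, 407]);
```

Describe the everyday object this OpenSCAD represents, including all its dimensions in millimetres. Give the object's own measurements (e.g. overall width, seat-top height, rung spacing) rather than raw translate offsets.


A four-legged stool. The seat is a 251×258×22 mm slab whose top surface is at z = 429 mm; four square legs, each 44×44 mm in cross-section, run from the floor (z = 0) to the underside of the seat, each flush with a corner of the seat.


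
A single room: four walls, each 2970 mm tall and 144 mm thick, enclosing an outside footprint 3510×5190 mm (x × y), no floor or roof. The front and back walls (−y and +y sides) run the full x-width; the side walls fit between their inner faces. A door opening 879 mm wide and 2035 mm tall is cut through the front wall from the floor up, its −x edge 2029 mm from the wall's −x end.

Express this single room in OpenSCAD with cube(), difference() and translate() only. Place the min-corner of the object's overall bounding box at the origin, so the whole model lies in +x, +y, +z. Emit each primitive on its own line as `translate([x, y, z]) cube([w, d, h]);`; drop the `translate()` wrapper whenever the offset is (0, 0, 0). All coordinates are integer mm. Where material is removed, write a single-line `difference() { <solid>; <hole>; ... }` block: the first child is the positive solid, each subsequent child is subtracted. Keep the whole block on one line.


difference() { cube([3510, 144, 2970]); translate([2029, 0, 0]) cube([879, 144, 2035]); }
translate([0, 5046, 0]) cube([3510, 144, 2970]);
translate([0, 144, 0]) cube([144, 4902, 2970]);
translate([3366, 144, 0]) cube([144, 4902, 2970]);


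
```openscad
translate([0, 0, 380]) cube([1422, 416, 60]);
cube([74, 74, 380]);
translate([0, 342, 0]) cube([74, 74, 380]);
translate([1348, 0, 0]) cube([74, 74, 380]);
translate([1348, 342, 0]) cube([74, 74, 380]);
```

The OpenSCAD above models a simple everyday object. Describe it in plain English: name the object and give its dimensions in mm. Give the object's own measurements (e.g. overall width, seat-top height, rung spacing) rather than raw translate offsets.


A long wooden bench with a 1422 mm (x) × 416 mm (y) seat, 60 mm thick, its top surface 440 mm above the floor. Four 74 mm square legs at the seat corners, flush with the edges, run from z = 0 to the seat underside.


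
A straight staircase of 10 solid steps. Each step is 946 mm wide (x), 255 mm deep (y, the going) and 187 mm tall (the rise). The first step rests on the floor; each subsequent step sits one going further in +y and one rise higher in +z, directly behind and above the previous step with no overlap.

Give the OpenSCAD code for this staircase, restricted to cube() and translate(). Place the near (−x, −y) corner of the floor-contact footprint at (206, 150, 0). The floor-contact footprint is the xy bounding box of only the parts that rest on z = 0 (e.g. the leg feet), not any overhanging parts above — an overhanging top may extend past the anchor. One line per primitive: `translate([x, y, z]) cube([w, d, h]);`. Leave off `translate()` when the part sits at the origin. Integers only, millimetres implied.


translate([206, 150, 0]) cube([946, 255, 187]);
translate([206, 405, 187]) cube([946, 255, 187]);
translate([206, 660, 374]) cube([946, 255, 187]);
translate([206, 915, 561]) cube([946, 255, 187]);
translate([206, 1170, 748]) cube([946, 255, 187]);
translate([206, 1425, 935]) cube([946, 255, 187]);
translate([206, 1680, 1122]) cube([946, 255, 187]);
translate([206, 1935, 1309]) cube([946, 255, 187]);
translate([206, 2190, 1496]) cube([946, 255, 187]);
translate([206, 2445, 1683]) cube([946, 255, 187]);


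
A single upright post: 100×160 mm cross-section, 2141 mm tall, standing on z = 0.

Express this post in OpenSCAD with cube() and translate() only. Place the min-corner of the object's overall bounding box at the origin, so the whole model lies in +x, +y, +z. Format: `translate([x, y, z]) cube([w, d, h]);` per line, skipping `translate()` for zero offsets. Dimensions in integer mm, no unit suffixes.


cube([100, 160, 2141]);


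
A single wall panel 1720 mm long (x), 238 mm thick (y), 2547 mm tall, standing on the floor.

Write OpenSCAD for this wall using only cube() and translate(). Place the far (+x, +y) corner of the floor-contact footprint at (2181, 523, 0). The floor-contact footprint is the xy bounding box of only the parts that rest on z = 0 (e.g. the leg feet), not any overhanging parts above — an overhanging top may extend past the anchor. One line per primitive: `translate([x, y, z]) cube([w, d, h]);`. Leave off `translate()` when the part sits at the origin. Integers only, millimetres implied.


translate([461, 285, 0]) cube([1720, 238, 2547]);


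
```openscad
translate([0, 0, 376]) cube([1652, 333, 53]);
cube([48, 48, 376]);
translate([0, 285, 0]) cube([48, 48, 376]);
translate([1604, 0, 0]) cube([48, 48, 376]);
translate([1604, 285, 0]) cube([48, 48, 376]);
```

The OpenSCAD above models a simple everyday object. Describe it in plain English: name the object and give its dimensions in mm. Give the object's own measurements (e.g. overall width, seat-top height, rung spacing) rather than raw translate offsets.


A long wooden bench with a 1652 mm (x) × 333 mm (y) seat, 53 mm thick, its top surface 429 mm above the floor. Four 48 mm square legs at the seat corners, flush with the edges, run from z = 0 to the seat underside.


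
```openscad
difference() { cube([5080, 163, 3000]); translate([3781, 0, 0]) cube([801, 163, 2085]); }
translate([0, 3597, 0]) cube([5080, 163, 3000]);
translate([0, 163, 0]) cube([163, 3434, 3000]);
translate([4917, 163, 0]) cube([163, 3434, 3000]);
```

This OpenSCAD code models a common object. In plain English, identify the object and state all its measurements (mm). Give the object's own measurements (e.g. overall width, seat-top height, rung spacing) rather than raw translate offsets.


A single room: four walls, each 3000 mm tall and 163 mm thick, enclosing an outside footprint 5080×3760 mm (x × y), no floor or roof. The front and back walls (−y and +y sides) run the full x-width; the side walls fit between their inner faces. A door opening 801 mm wide and 2085 mm tall is cut through the front wall from the floor up, its −x edge 3781 mm from the wall's −x end.


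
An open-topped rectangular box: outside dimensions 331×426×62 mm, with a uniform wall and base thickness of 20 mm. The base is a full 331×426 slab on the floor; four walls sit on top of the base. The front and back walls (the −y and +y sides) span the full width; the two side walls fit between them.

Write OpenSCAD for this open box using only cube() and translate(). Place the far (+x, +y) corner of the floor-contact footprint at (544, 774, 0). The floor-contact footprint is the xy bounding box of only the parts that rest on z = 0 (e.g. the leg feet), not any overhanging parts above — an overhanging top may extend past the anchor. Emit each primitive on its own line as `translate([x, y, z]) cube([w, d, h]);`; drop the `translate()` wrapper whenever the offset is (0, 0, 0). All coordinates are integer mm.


translate([213, 348, 0]) cube([331, 426, 20]);
translate([213, 348, 20]) cube([331, 20, 42]);
translate([213, 754, 20]) cube([331, 20, 42]);
translate([213, 368, 20]) cube([20, 386, 42]);
translate([524, 368, 20]) cube([20, 386, 42]);


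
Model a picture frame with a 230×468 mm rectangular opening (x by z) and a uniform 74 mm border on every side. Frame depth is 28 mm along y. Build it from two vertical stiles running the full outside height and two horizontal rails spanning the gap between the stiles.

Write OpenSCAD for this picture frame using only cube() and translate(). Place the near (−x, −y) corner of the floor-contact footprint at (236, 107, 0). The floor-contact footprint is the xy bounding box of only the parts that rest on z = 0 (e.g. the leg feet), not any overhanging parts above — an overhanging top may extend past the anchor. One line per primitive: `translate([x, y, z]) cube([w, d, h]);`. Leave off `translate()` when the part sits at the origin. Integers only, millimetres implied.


translate([236, 107, 0]) cube([74, 28, 616]);
translate([540, 107, 0]) cube([74, 28, 616]);
translate([310, 107, 0]) cube([230, 28, 74]);
translate([310, 107, 542]) cube([230, 28, 74]);


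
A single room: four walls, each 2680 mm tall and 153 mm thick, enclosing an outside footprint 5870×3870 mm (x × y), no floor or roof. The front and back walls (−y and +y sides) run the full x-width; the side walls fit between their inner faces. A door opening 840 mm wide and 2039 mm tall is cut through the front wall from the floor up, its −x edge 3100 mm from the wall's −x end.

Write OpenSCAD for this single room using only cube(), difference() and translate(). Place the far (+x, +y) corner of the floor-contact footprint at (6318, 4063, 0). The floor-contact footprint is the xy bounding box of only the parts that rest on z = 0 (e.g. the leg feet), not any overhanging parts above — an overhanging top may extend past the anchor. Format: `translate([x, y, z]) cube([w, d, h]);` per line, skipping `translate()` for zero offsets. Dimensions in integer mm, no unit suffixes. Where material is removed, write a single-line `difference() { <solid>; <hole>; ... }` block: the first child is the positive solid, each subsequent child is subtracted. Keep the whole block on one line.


difference() { translate([448, 193, 0]) cube([5870, 153, 2680]); translate([3548, 193, 0]) cube([840, 153, 2039]); }
translate([448, 3910, 0]) cube([5870, 153, 2680]);
translate([448, 346, 0]) cube([153, 3564, 2680]);
translate([6165, 346, 0]) cube([153, 3564, 2680]);


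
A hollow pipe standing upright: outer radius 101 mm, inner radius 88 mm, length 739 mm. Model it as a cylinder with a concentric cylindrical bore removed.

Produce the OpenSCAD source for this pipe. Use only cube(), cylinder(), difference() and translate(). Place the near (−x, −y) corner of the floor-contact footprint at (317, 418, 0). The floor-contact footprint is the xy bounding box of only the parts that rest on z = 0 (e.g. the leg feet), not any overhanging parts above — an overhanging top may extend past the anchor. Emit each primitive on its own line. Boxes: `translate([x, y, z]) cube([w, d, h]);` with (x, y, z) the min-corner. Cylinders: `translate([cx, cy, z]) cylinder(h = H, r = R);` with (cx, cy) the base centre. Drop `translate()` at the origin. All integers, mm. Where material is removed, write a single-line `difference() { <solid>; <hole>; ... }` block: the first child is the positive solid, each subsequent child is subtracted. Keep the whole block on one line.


difference() { translate([418, 519, 0]) cylinder(h = 739, r = 101); translate([418, 519, 0]) cylinder(h = 739, r = 88); }


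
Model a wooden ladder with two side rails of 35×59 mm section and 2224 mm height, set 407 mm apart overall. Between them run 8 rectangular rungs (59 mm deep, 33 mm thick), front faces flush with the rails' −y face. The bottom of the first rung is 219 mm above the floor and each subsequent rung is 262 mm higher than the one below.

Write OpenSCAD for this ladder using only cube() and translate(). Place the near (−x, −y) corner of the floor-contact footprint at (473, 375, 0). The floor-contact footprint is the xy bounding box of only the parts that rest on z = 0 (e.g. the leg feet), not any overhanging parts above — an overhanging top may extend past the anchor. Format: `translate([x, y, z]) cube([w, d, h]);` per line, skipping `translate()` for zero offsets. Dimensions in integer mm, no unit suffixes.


// rung span = 407 - 2*35 = 337
// rung[k] z = 219 + k*262
translate([473, 375, 0]) cube([35, 59, 2224]);
translate([845, 375, 0]) cube([35, 59, 2224]);
translate([508, 375, 219]) cube([337, 59, 33]);
translate([508, 375, 481]) cube([337, 59, 33]);
translate([508, 375, 743]) cube([337, 59, 33]);
translate([508, 375, 1005]) cube([337, 59, 33]);
translate([508, 375, 1267]) cube([337, 59, 33]);
translate([508, 375, 1529]) cube([337, 59, 33]);
translate([508, 375, 1791]) cube([337, 59, 33]);
translate([508, 375, 2053]) cube([337, 59, 33]);


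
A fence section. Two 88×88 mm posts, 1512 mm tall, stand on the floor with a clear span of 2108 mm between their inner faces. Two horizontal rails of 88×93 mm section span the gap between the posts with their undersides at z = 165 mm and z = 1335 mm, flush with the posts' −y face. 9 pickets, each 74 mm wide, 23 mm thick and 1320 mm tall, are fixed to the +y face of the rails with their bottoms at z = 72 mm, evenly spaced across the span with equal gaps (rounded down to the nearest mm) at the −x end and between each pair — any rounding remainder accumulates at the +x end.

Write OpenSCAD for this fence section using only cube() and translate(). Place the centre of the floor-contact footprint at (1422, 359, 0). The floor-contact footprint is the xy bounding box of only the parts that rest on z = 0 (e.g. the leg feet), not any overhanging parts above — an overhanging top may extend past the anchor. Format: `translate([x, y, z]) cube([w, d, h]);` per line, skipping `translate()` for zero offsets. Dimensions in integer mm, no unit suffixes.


translate([280, 315, 0]) cube([88, 88, 1512]);
translate([2476, 315, 0]) cube([88, 88, 1512]);
translate([368, 315, 165]) cube([2108, 88, 93]);
translate([368, 315, 1335]) cube([2108, 88, 93]);
translate([512, 403, 72]) cube([74, 23, 1320]);
translate([730, 403, 72]) cube([74, 23, 1320]);
translate([948, 403, 72]) cube([74, 23, 1320]);
translate([1166, 403, 72]) cube([74, 23, 1320]);
translate([1384, 403, 72]) cube([74, 23, 1320]);
translate([1602, 403, 72]) cube([74, 23, 1320]);
translate([1820, 403, 72]) cube([74, 23, 1320]);
translate([2038, 403, 72]) cube([74, 23, 1320]);
translate([2256, 403, 72]) cube([74, 23, 1320]);


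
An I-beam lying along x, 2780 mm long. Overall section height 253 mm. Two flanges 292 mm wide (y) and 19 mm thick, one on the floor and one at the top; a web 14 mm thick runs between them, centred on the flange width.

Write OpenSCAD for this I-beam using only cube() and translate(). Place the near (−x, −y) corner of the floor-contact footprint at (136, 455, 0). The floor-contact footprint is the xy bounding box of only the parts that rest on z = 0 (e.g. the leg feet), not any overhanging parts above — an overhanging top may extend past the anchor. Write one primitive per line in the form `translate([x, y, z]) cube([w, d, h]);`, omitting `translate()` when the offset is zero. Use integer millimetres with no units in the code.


translate([136, 455, 0]) cube([2780, 292, 19]);
translate([136, 594, 19]) cube([2780, 14, 215]);
translate([136, 455, 234]) cube([2780, 292, 19]);


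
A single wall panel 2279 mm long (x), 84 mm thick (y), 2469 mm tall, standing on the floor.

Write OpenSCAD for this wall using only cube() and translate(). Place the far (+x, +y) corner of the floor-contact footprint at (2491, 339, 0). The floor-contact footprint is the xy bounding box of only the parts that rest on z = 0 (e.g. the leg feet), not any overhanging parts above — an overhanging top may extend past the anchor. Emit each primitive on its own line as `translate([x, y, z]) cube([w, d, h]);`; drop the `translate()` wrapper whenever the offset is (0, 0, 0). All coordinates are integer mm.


translate([212, 255, 0]) cube([2279, 84, 2469]);


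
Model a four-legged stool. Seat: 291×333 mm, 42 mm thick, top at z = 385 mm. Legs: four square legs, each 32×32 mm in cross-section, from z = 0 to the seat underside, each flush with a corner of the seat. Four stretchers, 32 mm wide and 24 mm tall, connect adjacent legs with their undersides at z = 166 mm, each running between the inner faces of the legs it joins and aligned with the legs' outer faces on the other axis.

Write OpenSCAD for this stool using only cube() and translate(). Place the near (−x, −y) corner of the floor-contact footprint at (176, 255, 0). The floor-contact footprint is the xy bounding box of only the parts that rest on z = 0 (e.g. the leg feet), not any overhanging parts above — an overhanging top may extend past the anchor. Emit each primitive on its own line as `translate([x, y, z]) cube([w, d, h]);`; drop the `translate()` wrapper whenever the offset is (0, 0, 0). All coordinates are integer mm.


translate([176, 255, 343]) cube([291, 333, 42]);
translate([176, 255, 0]) cube([32, 32, 343]);
translate([435, 255, 0]) cube([32, 32, 343]);
translate([176, 556, 0]) cube([32, 32, 343]);
translate([435, 556, 0]) cube([32, 32, 343]);
translate([208, 255, 166]) cube([227, 32, 24]);
translate([208, 556, 166]) cube([227, 32, 24]);
translate([176, 287, 166]) cube([32, 269, 24]);
translate([435, 287, 166]) cube([32, 269, 24]);


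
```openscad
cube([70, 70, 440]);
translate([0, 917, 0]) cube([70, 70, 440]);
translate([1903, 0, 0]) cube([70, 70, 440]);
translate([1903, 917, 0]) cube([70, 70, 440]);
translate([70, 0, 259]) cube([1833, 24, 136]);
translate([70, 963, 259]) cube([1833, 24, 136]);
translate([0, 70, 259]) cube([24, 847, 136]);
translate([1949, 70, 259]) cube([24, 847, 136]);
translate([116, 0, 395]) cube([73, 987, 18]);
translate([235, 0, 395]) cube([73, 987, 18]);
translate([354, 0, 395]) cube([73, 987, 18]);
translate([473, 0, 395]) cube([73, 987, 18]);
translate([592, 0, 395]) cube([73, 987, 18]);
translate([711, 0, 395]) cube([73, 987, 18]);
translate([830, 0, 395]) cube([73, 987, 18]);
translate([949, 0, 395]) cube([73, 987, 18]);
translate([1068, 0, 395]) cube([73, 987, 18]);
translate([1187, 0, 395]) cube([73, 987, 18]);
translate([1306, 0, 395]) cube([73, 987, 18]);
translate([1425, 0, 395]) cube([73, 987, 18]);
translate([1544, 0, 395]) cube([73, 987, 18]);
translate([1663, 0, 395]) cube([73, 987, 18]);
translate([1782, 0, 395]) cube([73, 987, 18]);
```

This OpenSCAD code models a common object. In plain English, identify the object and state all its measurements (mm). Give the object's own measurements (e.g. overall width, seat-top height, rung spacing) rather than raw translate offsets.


A bed frame 1973 mm long (x) by 987 mm wide (y). Four 70×70 mm corner posts, 440 mm tall, at the corners of the footprint. Four rails of 24 mm thickness and 136 mm height run between adjacent posts with their undersides at z = 259 mm, their outer faces flush with the outside of the frame (the two x-running rails run between the posts' inner faces; the two y-running rails run between the posts' inner faces). 15 slats, each 73 mm wide (x) and 18 mm thick, lie across the top of the two x-running rails, running the full 987 mm width of the frame in y; along x they sit between the end posts with a 46 mm gap after the −x posts and between neighbouring slats, leaving 48 mm before the +x posts.


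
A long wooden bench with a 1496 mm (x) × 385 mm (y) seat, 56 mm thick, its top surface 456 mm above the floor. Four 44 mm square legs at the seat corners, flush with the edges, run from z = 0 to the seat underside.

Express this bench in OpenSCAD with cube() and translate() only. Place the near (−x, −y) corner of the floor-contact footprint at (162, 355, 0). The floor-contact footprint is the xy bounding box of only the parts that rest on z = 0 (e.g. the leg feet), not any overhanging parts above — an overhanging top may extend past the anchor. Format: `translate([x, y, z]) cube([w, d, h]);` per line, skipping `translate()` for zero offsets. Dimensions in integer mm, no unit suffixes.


translate([162, 355, 400]) cube([1496, 385, 56]);
translate([162, 355, 0]) cube([44, 44, 400]);
translate([162, 696, 0]) cube([44, 44, 400]);
translate([1614, 355, 0]) cube([44, 44, 400]);
translate([1614, 696, 0]) cube([44, 44, 400]);
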